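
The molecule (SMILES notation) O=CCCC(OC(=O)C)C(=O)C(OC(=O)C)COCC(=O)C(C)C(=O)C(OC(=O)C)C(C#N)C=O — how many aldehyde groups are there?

2

Reading the structure from left to right:
  OHC: terminal –CHO: carbonyl C bonded to H and C → aldehyde.
  CH(OCOCH3): pendant –OC(=O)CH3: an acyloxy group → ester.
  CO: –C(=O)– with carbon on both sides → ketone.
  CH(OCOCH3): pendant –OC(=O)CH3: an acyloxy group → ester.
  CH2OCH2: C–O–C with sp³ carbons on both sides and no adjacent C=O → ether.
  CO: –C(=O)– with carbon on both sides → ketone.
  CO: –C(=O)– with carbon on both sides → ketone.
  CH(OCOCH3): pendant –OC(=O)CH3: an acyloxy group → ester.
  CH(CN): pendant –C≡N: nitrile.
  CHO: terminal –CHO: carbonyl C bonded to H and C → aldehyde.
Aldehyde appears at: OHC, CHO → 2.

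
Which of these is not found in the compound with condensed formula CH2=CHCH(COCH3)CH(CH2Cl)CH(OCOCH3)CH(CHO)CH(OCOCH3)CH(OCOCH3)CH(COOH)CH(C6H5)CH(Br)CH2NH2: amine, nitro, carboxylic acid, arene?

arene: present (CH(C6H5) — pendant –C6H5: benzene ring → arene).
carboxylic acid: present (CH(COOH) — pendant –COOH: carbonyl C bonded to C and –OH → carboxylic acid).
amine: present (CH2NH2 — –NH2 on an sp³ carbon with no adjacent C=O → amine).
nitro: no segment matches this pattern.

nitro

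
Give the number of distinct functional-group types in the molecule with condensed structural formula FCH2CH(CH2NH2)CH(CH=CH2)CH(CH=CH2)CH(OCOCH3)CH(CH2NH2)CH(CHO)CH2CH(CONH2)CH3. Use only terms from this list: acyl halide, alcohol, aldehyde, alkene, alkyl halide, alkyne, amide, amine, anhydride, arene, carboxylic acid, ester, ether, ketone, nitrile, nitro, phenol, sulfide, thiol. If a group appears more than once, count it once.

6

Reading the structure from left to right:
  FCH2: halogen on an sp³ carbon → alkyl halide.
  CH(CH2NH2): pendant –CH2NH2: N on sp³ C, no adjacent C=O → amine.
  CH(CH=CH2): pendant –CH=CH2: C=C double bond → alkene.
  CH(CH=CH2): pendant –CH=CH2: C=C double bond → alkene.
  CH(OCOCH3): pendant –OC(=O)CH3: an acyloxy group → ester.
  CH(CH2NH2): pendant –CH2NH2: N on sp³ C, no adjacent C=O → amine.
  CH(CHO): pendant –CHO: carbonyl C bonded to C and H → aldehyde.
  CH(CONH2): pendant –CONH2: carbonyl C bonded to C and N → amide.
Distinct types present: aldehyde, alkene, alkyl halide, amide, amine, ester.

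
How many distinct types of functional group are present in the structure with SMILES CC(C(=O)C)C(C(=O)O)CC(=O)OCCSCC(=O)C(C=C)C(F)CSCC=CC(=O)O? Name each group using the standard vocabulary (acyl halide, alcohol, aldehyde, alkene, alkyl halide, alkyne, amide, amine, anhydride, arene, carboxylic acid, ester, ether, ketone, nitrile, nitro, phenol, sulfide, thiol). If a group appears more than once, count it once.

Working along the chain:
  CH(COCH3): pendant –COCH3: carbonyl C bonded to two carbons → ketone.
  CH(COOH): pendant –COOH: carbonyl C bonded to C and –OH → carboxylic acid.
  CH2COOCH2: –C(=O)–O–C with C on the carbonyl side → ester.
  CH2SCH2: C–S–C linkage → sulfide (thioether).
  CO: –C(=O)– with carbon on both sides → ketone.
  CH(CH=CH2): pendant –CH=CH2: C=C double bond → alkene.
  CH(F): halogen on an sp³ carbon → alkyl halide.
  CH2SCH2: C–S–C linkage → sulfide (thioether).
  CH=CH: C=C double bond → alkene.
  COOH: –COOH: carbonyl C bonded to –OH and C → carboxylic acid (the –OH is not a separate alcohol).
Distinct types present: alkene, alkyl halide, carboxylic acid, ester, ketone, sulfide.

6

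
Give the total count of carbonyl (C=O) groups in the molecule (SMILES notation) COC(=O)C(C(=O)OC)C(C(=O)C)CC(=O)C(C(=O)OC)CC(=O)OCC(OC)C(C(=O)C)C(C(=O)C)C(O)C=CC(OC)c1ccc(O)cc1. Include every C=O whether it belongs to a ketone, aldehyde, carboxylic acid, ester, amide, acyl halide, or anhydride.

8

CH3OOC: ester, 1 C=O (running total 1).
CH(COOCH3): ester, 1 C=O (running total 2).
CH(COCH3): ketone, 1 C=O (running total 3).
CO: ketone, 1 C=O (running total 4).
CH(COOCH3): ester, 1 C=O (running total 5).
CH2COOCH2: ester, 1 C=O (running total 6).
CH(COCH3): ketone, 1 C=O (running total 7).
CH(COCH3): ketone, 1 C=O (running total 8).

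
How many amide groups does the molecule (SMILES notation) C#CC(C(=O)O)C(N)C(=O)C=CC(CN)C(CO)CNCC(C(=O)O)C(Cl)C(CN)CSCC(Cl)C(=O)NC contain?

Working along the chain:
  HC≡C: C≡C triple bond → alkyne.
  CH(COOH): pendant –COOH: carbonyl C bonded to C and –OH → carboxylic acid.
  CH(NH2): –NH2 on an sp³ carbon with no adjacent C=O → amine.
  CO: –C(=O)– with carbon on both sides → ketone.
  CH=CH: C=C double bond → alkene.
  CH(CH2NH2): pendant –CH2NH2: N on sp³ C, no adjacent C=O → amine.
  CH(CH2OH): pendant –CH2OH on an sp³ backbone C → alcohol.
  CH2NHCH2: C–N–C with sp³ carbons and no adjacent C=O → amine (secondary).
  CH(COOH): pendant –COOH: carbonyl C bonded to C and –OH → carboxylic acid.
  CH(Cl): halogen on an sp³ carbon → alkyl halide.
  CH(CH2NH2): pendant –CH2NH2: N on sp³ C, no adjacent C=O → amine.
  CH2SCH2: C–S–C linkage → sulfide (thioether).
  CH(Cl): halogen on an sp³ carbon → alkyl halide.
  CONHCH3: –C(=O)NHCH3: carbonyl C bonded to C and to N → amide (the N is not an amine).
Amide appears at: CONHCH3 → 1.

1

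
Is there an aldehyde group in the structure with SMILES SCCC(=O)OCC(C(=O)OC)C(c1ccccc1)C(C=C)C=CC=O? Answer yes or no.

Reading the structure from left to right:
  HSCH2: –SH on an sp³ carbon → thiol.
  CH2COOCH2: –C(=O)–O–C with C on the carbonyl side → ester.
  CH(COOCH3): pendant –COOCH3: carbonyl C bonded to C and –OCH3 → ester.
  CH(C6H5): pendant –C6H5: benzene ring → arene.
  CH(CH=CH2): pendant –CH=CH2: C=C double bond → alkene.
  CH=CH: C=C double bond → alkene.
  CHO: terminal –CHO: carbonyl C bonded to H and C → aldehyde.
The CHO segment supplies the aldehyde: terminal –CHO: carbonyl C bonded to H and C → aldehyde.

yes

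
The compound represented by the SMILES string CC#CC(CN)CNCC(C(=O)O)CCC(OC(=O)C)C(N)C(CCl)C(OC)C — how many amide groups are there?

0

C≡C triple bond → alkyne.
pendant –CH2NH2: N on sp³ C, no adjacent C=O → amine.
C–N–C with sp³ carbons and no adjacent C=O → amine (secondary).
pendant –COOH: carbonyl C bonded to C and –OH → carboxylic acid.
pendant –OC(=O)CH3: an acyloxy group → ester.
–NH2 on an sp³ carbon with no adjacent C=O → amine.
pendant –CH2X: halogen on sp³ carbon → alkyl halide.
pendant –OCH3: C–O–C with sp³ C, no adjacent C=O → ether.
No segment is a amide: CH(CH2NH2) is amine, not amide; CH2NHCH2 is amine, not amide; CH(NH2) is amine, not amide. → 0.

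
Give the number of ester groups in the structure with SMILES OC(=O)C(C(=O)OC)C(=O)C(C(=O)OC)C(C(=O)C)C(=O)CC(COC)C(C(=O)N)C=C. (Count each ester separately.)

–COOH: carbonyl C bonded to –OH and C → carboxylic acid (the –OH is not a separate alcohol).
pendant –COOCH3: carbonyl C bonded to C and –OCH3 → ester.
–C(=O)– with carbon on both sides → ketone.
pendant –COOCH3: carbonyl C bonded to C and –OCH3 → ester.
pendant –COCH3: carbonyl C bonded to two carbons → ketone.
–C(=O)– with carbon on both sides → ketone.
pendant –CH2OCH3: C–O–C linkage → ether.
pendant –CONH2: carbonyl C bonded to C and N → amide.
C=C double bond → alkene.
Ester appears at: CH(COOCH3), CH(COOCH3) → 2.

2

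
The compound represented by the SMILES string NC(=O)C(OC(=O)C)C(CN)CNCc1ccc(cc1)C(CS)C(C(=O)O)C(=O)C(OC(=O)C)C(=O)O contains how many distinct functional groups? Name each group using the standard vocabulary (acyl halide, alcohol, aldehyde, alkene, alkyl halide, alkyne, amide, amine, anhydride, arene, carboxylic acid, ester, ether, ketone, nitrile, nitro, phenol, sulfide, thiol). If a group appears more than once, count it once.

7

Taking each segment in turn:
  H2NCO: –C(=O)NH2: carbonyl C bonded to C and to N → amide (the N is not a separate amine).
  CH(OCOCH3): pendant –OC(=O)CH3: an acyloxy group → ester.
  CH(CH2NH2): pendant –CH2NH2: N on sp³ C, no adjacent C=O → amine.
  CH2NHCH2: C–N–C with sp³ carbons and no adjacent C=O → amine (secondary).
  C6H4: para-disubstituted benzene ring → arene.
  CH(CH2SH): pendant –CH2SH → thiol.
  CH(COOH): pendant –COOH: carbonyl C bonded to C and –OH → carboxylic acid.
  CO: –C(=O)– with carbon on both sides → ketone.
  CH(OCOCH3): pendant –OC(=O)CH3: an acyloxy group → ester.
  COOH: –COOH: carbonyl C bonded to –OH and C → carboxylic acid (the –OH is not a separate alcohol).
Distinct types present: amide, amine, arene, carboxylic acid, ester, ketone, thiol.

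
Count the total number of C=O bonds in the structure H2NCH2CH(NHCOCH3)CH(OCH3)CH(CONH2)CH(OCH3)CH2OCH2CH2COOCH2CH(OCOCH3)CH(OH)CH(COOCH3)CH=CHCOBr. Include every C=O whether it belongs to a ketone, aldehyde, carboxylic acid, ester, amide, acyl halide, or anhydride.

6

CH(NHCOCH3): amide, 1 C=O (running total 1).
CH(CONH2): amide, 1 C=O (running total 2).
CH2COOCH2: ester, 1 C=O (running total 3).
CH(OCOCH3): ester, 1 C=O (running total 4).
CH(COOCH3): ester, 1 C=O (running total 5).
COBr: acyl halide, 1 C=O (running total 6).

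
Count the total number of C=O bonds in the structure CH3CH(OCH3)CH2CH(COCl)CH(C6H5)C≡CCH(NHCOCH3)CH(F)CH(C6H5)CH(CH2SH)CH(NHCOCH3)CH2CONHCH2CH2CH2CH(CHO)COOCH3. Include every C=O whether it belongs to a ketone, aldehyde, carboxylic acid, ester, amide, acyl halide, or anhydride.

6

CH(COCl): acyl halide, 1 C=O (running total 1).
CH(NHCOCH3): amide, 1 C=O (running total 2).
CH(NHCOCH3): amide, 1 C=O (running total 3).
CH2CONHCH2: amide, 1 C=O (running total 4).
CH(CHO): aldehyde, 1 C=O (running total 5).
COOCH3: ester, 1 C=O (running total 6).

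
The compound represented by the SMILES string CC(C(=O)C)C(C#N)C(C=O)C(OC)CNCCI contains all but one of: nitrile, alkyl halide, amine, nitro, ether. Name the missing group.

ether: present (CH(OCH3) — pendant –OCH3: C–O–C with sp³ C, no adjacent C=O → ether).
nitrile: present (CH(CN) — pendant –C≡N: nitrile).
alkyl halide: present (CH2I — halogen on an sp³ carbon → alkyl halide).
amine: present (CH2NHCH2 — C–N–C with sp³ carbons and no adjacent C=O → amine (secondary)).
nitro: no segment matches this pattern.

nitro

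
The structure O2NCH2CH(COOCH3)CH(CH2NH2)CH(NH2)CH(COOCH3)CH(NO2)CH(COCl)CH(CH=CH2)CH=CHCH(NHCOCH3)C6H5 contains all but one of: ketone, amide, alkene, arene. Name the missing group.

arene: present (C6H5 — –C6H5 phenyl ring → arene).
amide: present (CH(NHCOCH3) — pendant –NHC(=O)CH3: N bonded to a carbonyl → amide (not amine)).
alkene: present (CH(CH=CH2) — pendant –CH=CH2: C=C double bond → alkene).
ketone: absent. In CH(COOCH3), the C=O is bonded to an –O–C group, which defines an ester, not a ketone. In CH(NHCOCH3), the C=O is bonded to nitrogen, which defines an amide, not a ketone. In CH(COCl), the C=O is bonded to a halogen, which defines an acyl halide, not a ketone.

ketone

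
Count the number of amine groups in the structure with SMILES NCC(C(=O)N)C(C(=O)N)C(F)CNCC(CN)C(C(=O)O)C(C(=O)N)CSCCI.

Reading the structure from left to right:
  H2NCH2: –NH2 on an sp³ carbon with no adjacent C=O → amine.
  CH(CONH2): pendant –CONH2: carbonyl C bonded to C and N → amide.
  CH(CONH2): pendant –CONH2: carbonyl C bonded to C and N → amide.
  CH(F): halogen on an sp³ carbon → alkyl halide.
  CH2NHCH2: C–N–C with sp³ carbons and no adjacent C=O → amine (secondary).
  CH(CH2NH2): pendant –CH2NH2: N on sp³ C, no adjacent C=O → amine.
  CH(COOH): pendant –COOH: carbonyl C bonded to C and –OH → carboxylic acid.
  CH(CONH2): pendant –CONH2: carbonyl C bonded to C and N → amide.
  CH2SCH2: C–S–C linkage → sulfide (thioether).
  CH2I: halogen on an sp³ carbon → alkyl halide.
Amine appears at: H2NCH2, CH2NHCH2, CH(CH2NH2) → 3.

3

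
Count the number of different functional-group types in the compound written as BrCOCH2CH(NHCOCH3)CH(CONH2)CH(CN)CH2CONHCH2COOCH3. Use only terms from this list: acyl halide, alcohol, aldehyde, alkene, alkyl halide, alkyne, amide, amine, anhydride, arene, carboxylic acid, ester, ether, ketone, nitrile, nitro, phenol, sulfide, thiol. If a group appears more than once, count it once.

Taking each segment in turn:
  BrCO: –C(=O)Br: carbonyl C bonded to C and to a halogen → acyl halide (not alkyl halide).
  CH(NHCOCH3): pendant –NHC(=O)CH3: N bonded to a carbonyl → amide (not amine).
  CH(CONH2): pendant –CONH2: carbonyl C bonded to C and N → amide.
  CH(CN): pendant –C≡N: nitrile.
  CH2CONHCH2: –C(=O)–N– linkage → amide (the N is not an amine).
  COOCH3: –C(=O)OCH3: carbonyl C bonded to C and to –OCH3 → ester (not ketone + ether).
Distinct types present: acyl halide, amide, ester, nitrile.

4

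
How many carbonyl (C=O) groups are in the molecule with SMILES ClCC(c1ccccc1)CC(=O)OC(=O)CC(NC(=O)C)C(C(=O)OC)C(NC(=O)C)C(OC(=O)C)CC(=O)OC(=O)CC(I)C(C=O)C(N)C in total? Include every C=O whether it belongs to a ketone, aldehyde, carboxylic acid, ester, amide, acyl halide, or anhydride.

9

CH2CO-O-COCH2: anhydride, 2 C=O (running total 2).
CH(NHCOCH3): amide, 1 C=O (running total 3).
CH(COOCH3): ester, 1 C=O (running total 4).
CH(NHCOCH3): amide, 1 C=O (running total 5).
CH(OCOCH3): ester, 1 C=O (running total 6).
CH2CO-O-COCH2: anhydride, 2 C=O (running total 8).
CH(CHO): aldehyde, 1 C=O (running total 9).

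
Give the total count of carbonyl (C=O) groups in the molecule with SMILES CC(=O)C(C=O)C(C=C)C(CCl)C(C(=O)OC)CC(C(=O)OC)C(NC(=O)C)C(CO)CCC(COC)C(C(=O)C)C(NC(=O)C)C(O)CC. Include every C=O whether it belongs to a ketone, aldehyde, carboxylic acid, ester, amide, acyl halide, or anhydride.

CO: ketone, 1 C=O (running total 1).
CH(CHO): aldehyde, 1 C=O (running total 2).
CH(COOCH3): ester, 1 C=O (running total 3).
CH(COOCH3): ester, 1 C=O (running total 4).
CH(NHCOCH3): amide, 1 C=O (running total 5).
CH(COCH3): ketone, 1 C=O (running total 6).
CH(NHCOCH3): amide, 1 C=O (running total 7).

7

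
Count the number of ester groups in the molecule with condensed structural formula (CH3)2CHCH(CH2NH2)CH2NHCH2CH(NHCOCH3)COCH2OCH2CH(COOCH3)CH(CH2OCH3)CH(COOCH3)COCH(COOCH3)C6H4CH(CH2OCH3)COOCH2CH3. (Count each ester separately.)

4

pendant –CH2NH2: N on sp³ C, no adjacent C=O → amine.
C–N–C with sp³ carbons and no adjacent C=O → amine (secondary).
pendant –NHC(=O)CH3: N bonded to a carbonyl → amide (not amine).
–C(=O)– with carbon on both sides → ketone.
C–O–C with sp³ carbons on both sides and no adjacent C=O → ether.
pendant –COOCH3: carbonyl C bonded to C and –OCH3 → ester.
pendant –CH2OCH3: C–O–C linkage → ether.
pendant –COOCH3: carbonyl C bonded to C and –OCH3 → ester.
–C(=O)– with carbon on both sides → ketone.
pendant –COOCH3: carbonyl C bonded to C and –OCH3 → ester.
para-disubstituted benzene ring → arene.
pendant –CH2OCH3: C–O–C linkage → ether.
–C(=O)OCH2CH3: carbonyl C bonded to C and to –OEt → ester.
Ester appears at: CH(COOCH3), CH(COOCH3), CH(COOCH3), COOCH2CH3 → 4.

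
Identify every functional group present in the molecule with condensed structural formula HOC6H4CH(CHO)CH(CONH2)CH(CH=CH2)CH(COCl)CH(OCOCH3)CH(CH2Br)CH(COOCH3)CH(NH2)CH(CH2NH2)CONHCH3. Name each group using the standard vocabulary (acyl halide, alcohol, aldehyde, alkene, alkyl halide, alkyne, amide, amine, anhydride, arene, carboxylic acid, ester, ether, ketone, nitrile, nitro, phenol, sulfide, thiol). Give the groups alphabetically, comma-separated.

acyl halide, aldehyde, alkene, alkyl halide, amide, amine, arene, ester, phenol

Reading the structure from left to right:
  HOC6H4: –OH attached directly to an aromatic ring → phenol (not alcohol); the ring itself is an arene.
  CH(CHO): pendant –CHO: carbonyl C bonded to C and H → aldehyde.
  CH(CONH2): pendant –CONH2: carbonyl C bonded to C and N → amide.
  CH(CH=CH2): pendant –CH=CH2: C=C double bond → alkene.
  CH(COCl): pendant –C(=O)X: carbonyl C bonded to C and halogen → acyl halide.
  CH(OCOCH3): pendant –OC(=O)CH3: an acyloxy group → ester.
  CH(CH2Br): pendant –CH2X: halogen on sp³ carbon → alkyl halide.
  CH(COOCH3): pendant –COOCH3: carbonyl C bonded to C and –OCH3 → ester.
  CH(NH2): –NH2 on an sp³ carbon with no adjacent C=O → amine.
  CH(CH2NH2): pendant –CH2NH2: N on sp³ C, no adjacent C=O → amine.
  CONHCH3: –C(=O)NHCH3: carbonyl C bonded to C and to N → amide (the N is not an amine).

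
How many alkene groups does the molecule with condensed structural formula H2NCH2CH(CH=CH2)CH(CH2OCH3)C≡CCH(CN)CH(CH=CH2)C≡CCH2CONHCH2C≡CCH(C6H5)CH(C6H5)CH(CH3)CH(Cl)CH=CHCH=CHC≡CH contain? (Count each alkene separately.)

Working along the chain:
  H2NCH2: –NH2 on an sp³ carbon with no adjacent C=O → amine.
  CH(CH=CH2): pendant –CH=CH2: C=C double bond → alkene.
  CH(CH2OCH3): pendant –CH2OCH3: C–O–C linkage → ether.
  C≡C: C≡C triple bond → alkyne.
  CH(CN): pendant –C≡N: nitrile.
  CH(CH=CH2): pendant –CH=CH2: C=C double bond → alkene.
  C≡C: C≡C triple bond → alkyne.
  CH2CONHCH2: –C(=O)–N– linkage → amide (the N is not an amine).
  C≡C: C≡C triple bond → alkyne.
  CH(C6H5): pendant –C6H5: benzene ring → arene.
  CH(C6H5): pendant –C6H5: benzene ring → arene.
  CH(Cl): halogen on an sp³ carbon → alkyl halide.
  CH=CH: C=C double bond → alkene.
  CH=CH: C=C double bond → alkene.
  C≡CH: C≡C triple bond → alkyne.
Alkene appears at: CH(CH=CH2), CH(CH=CH2), CH=CH, CH=CH → 4.

4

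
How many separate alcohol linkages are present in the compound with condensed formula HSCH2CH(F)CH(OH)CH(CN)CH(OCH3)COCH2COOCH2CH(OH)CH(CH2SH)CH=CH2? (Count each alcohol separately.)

–SH on an sp³ carbon → thiol.
halogen on an sp³ carbon → alkyl halide.
–OH on an sp³ carbon → alcohol (secondary).
pendant –C≡N: nitrile.
pendant –OCH3: C–O–C with sp³ C, no adjacent C=O → ether.
–C(=O)– with carbon on both sides → ketone.
–C(=O)–O–C with C on the carbonyl side → ester.
–OH on an sp³ carbon → alcohol (secondary).
pendant –CH2SH → thiol.
C=C double bond → alkene.
Alcohol appears at: CH(OH), CH(OH) → 2.

2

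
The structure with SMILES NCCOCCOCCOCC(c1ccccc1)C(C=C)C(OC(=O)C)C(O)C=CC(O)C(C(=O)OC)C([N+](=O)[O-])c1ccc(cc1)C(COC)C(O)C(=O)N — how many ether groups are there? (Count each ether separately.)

–NH2 on an sp³ carbon with no adjacent C=O → amine.
C–O–C with sp³ carbons on both sides and no adjacent C=O → ether.
C–O–C with sp³ carbons on both sides and no adjacent C=O → ether.
C–O–C with sp³ carbons on both sides and no adjacent C=O → ether.
pendant –C6H5: benzene ring → arene.
pendant –CH=CH2: C=C double bond → alkene.
pendant –OC(=O)CH3: an acyloxy group → ester.
–OH on an sp³ carbon → alcohol (secondary).
C=C double bond → alkene.
–OH on an sp³ carbon → alcohol (secondary).
pendant –COOCH3: carbonyl C bonded to C and –OCH3 → ester.
–NO2 on an sp³ carbon → nitro (the N=O is not a carbonyl).
para-disubstituted benzene ring → arene.
pendant –CH2OCH3: C–O–C linkage → ether.
–OH on an sp³ carbon → alcohol (secondary).
–C(=O)NH2: carbonyl C bonded to C and to N → amide (the N is not a separate amine).
Ether appears at: CH2OCH2, CH2OCH2, CH2OCH2, CH(CH2OCH3) → 4.

4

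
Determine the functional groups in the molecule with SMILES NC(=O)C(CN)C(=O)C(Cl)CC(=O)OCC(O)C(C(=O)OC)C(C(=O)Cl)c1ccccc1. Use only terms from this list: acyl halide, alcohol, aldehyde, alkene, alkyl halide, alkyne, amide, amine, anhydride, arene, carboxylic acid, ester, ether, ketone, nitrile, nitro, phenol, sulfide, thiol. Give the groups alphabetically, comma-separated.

Reading the structure from left to right:
  H2NCO: –C(=O)NH2: carbonyl C bonded to C and to N → amide (the N is not a separate amine).
  CH(CH2NH2): pendant –CH2NH2: N on sp³ C, no adjacent C=O → amine.
  CO: –C(=O)– with carbon on both sides → ketone.
  CH(Cl): halogen on an sp³ carbon → alkyl halide.
  CH2COOCH2: –C(=O)–O–C with C on the carbonyl side → ester.
  CH(OH): –OH on an sp³ carbon → alcohol (secondary).
  CH(COOCH3): pendant –COOCH3: carbonyl C bonded to C and –OCH3 → ester.
  CH(COCl): pendant –C(=O)X: carbonyl C bonded to C and halogen → acyl halide.
  C6H5: –C6H5 phenyl ring → arene.

acyl halide, alcohol, alkyl halide, amide, amine, arene, ester, ketone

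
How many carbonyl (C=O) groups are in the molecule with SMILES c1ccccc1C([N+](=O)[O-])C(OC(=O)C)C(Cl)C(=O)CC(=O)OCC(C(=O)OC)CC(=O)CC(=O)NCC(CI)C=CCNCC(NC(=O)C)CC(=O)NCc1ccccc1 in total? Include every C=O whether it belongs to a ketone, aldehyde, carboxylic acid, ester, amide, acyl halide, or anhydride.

8

CH(OCOCH3): ester, 1 C=O (running total 1).
CO: ketone, 1 C=O (running total 2).
CH2COOCH2: ester, 1 C=O (running total 3).
CH(COOCH3): ester, 1 C=O (running total 4).
CO: ketone, 1 C=O (running total 5).
CH2CONHCH2: amide, 1 C=O (running total 6).
CH(NHCOCH3): amide, 1 C=O (running total 7).
CH2CONHCH2: amide, 1 C=O (running total 8).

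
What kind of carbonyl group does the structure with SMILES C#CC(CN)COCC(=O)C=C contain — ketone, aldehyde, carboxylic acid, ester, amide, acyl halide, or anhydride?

The carbonyl is in the CO segment: –C(=O)– with carbon on both sides → ketone.

ketone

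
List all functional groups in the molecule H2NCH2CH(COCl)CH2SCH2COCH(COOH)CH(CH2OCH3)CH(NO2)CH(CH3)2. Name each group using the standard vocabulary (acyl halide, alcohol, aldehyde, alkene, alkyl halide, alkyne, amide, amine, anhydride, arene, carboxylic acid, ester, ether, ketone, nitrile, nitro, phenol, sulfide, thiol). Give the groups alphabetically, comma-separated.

–NH2 on an sp³ carbon with no adjacent C=O → amine.
pendant –C(=O)X: carbonyl C bonded to C and halogen → acyl halide.
C–S–C linkage → sulfide (thioether).
–C(=O)– with carbon on both sides → ketone.
pendant –COOH: carbonyl C bonded to C and –OH → carboxylic acid.
pendant –CH2OCH3: C–O–C linkage → ether.
–NO2 on an sp³ carbon → nitro (the N=O is not a carbonyl).

acyl halide, amine, carboxylic acid, ether, ketone, nitro, sulfide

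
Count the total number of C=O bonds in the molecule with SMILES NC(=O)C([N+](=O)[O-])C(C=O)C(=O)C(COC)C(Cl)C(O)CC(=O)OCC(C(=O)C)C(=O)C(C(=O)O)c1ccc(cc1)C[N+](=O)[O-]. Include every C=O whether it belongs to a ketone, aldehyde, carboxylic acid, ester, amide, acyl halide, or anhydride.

7

H2NCO: amide, 1 C=O (running total 1).
CH(CHO): aldehyde, 1 C=O (running total 2).
CO: ketone, 1 C=O (running total 3).
CH2COOCH2: ester, 1 C=O (running total 4).
CH(COCH3): ketone, 1 C=O (running total 5).
CO: ketone, 1 C=O (running total 6).
CH(COOH): carboxylic acid, 1 C=O (running total 7).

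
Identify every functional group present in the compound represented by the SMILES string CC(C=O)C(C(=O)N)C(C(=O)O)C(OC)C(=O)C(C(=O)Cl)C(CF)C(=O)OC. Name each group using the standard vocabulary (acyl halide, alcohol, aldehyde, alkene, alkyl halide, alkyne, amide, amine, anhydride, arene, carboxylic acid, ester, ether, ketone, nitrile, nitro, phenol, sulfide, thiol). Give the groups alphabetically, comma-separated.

acyl halide, aldehyde, alkyl halide, amide, carboxylic acid, ester, ether, ketone

Taking each segment in turn:
  CH(CHO): pendant –CHO: carbonyl C bonded to C and H → aldehyde.
  CH(CONH2): pendant –CONH2: carbonyl C bonded to C and N → amide.
  CH(COOH): pendant –COOH: carbonyl C bonded to C and –OH → carboxylic acid.
  CH(OCH3): pendant –OCH3: C–O–C with sp³ C, no adjacent C=O → ether.
  CO: –C(=O)– with carbon on both sides → ketone.
  CH(COCl): pendant –C(=O)X: carbonyl C bonded to C and halogen → acyl halide.
  CH(CH2F): pendant –CH2X: halogen on sp³ carbon → alkyl halide.
  COOCH3: –C(=O)OCH3: carbonyl C bonded to C and to –OCH3 → ester (not ketone + ether).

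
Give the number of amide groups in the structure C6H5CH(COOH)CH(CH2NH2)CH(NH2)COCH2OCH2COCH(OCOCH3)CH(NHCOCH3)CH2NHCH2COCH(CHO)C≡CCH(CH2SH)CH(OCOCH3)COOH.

Taking each segment in turn:
  C6H5: C6H5– phenyl ring → arene.
  CH(COOH): pendant –COOH: carbonyl C bonded to C and –OH → carboxylic acid.
  CH(CH2NH2): pendant –CH2NH2: N on sp³ C, no adjacent C=O → amine.
  CH(NH2): –NH2 on an sp³ carbon with no adjacent C=O → amine.
  CO: –C(=O)– with carbon on both sides → ketone.
  CH2OCH2: C–O–C with sp³ carbons on both sides and no adjacent C=O → ether.
  CO: –C(=O)– with carbon on both sides → ketone.
  CH(OCOCH3): pendant –OC(=O)CH3: an acyloxy group → ester.
  CH(NHCOCH3): pendant –NHC(=O)CH3: N bonded to a carbonyl → amide (not amine).
  CH2NHCH2: C–N–C with sp³ carbons and no adjacent C=O → amine (secondary).
  CO: –C(=O)– with carbon on both sides → ketone.
  CH(CHO): pendant –CHO: carbonyl C bonded to C and H → aldehyde.
  C≡C: C≡C triple bond → alkyne.
  CH(CH2SH): pendant –CH2SH → thiol.
  CH(OCOCH3): pendant –OC(=O)CH3: an acyloxy group → ester.
  COOH: –COOH: carbonyl C bonded to –OH and C → carboxylic acid (the –OH is not a separate alcohol).
Amide appears at: CH(NHCOCH3) → 1.

1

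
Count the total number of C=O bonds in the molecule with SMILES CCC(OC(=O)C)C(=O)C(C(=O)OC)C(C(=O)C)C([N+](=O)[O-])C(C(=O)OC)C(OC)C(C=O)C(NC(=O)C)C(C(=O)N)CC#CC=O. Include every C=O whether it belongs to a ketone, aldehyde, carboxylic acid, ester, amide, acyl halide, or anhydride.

CH(OCOCH3): ester, 1 C=O (running total 1).
CO: ketone, 1 C=O (running total 2).
CH(COOCH3): ester, 1 C=O (running total 3).
CH(COCH3): ketone, 1 C=O (running total 4).
CH(COOCH3): ester, 1 C=O (running total 5).
CH(CHO): aldehyde, 1 C=O (running total 6).
CH(NHCOCH3): amide, 1 C=O (running total 7).
CH(CONH2): amide, 1 C=O (running total 8).
CHO: aldehyde, 1 C=O (running total 9).

9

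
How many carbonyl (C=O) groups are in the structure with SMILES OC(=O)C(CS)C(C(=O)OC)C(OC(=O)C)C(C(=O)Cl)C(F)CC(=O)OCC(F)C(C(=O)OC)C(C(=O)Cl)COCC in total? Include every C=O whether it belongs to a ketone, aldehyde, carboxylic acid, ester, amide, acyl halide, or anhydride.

7

HOOC: carboxylic acid, 1 C=O (running total 1).
CH(COOCH3): ester, 1 C=O (running total 2).
CH(OCOCH3): ester, 1 C=O (running total 3).
CH(COCl): acyl halide, 1 C=O (running total 4).
CH2COOCH2: ester, 1 C=O (running total 5).
CH(COOCH3): ester, 1 C=O (running total 6).
CH(COCl): acyl halide, 1 C=O (running total 7).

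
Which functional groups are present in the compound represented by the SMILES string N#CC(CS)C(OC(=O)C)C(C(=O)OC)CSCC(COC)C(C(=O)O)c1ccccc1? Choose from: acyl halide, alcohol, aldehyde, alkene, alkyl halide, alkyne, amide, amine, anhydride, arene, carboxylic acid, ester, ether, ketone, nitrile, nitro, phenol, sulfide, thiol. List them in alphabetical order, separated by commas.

Taking each segment in turn:
  N≡C: N≡C–: carbon triple-bonded to nitrogen → nitrile.
  CH(CH2SH): pendant –CH2SH → thiol.
  CH(OCOCH3): pendant –OC(=O)CH3: an acyloxy group → ester.
  CH(COOCH3): pendant –COOCH3: carbonyl C bonded to C and –OCH3 → ester.
  CH2SCH2: C–S–C linkage → sulfide (thioether).
  CH(CH2OCH3): pendant –CH2OCH3: C–O–C linkage → ether.
  CH(COOH): pendant –COOH: carbonyl C bonded to C and –OH → carboxylic acid.
  C6H5: –C6H5 phenyl ring → arene.

arene, carboxylic acid, ester, ether, nitrile, sulfide, thiol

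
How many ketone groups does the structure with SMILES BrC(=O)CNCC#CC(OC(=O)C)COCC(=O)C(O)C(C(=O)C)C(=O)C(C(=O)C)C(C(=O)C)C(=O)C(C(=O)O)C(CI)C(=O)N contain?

Reading the structure from left to right:
  BrCO: –C(=O)Br: carbonyl C bonded to C and to a halogen → acyl halide (not alkyl halide).
  CH2NHCH2: C–N–C with sp³ carbons and no adjacent C=O → amine (secondary).
  C≡C: C≡C triple bond → alkyne.
  CH(OCOCH3): pendant –OC(=O)CH3: an acyloxy group → ester.
  CH2OCH2: C–O–C with sp³ carbons on both sides and no adjacent C=O → ether.
  CO: –C(=O)– with carbon on both sides → ketone.
  CH(OH): –OH on an sp³ carbon → alcohol (secondary).
  CH(COCH3): pendant –COCH3: carbonyl C bonded to two carbons → ketone.
  CO: –C(=O)– with carbon on both sides → ketone.
  CH(COCH3): pendant –COCH3: carbonyl C bonded to two carbons → ketone.
  CH(COCH3): pendant –COCH3: carbonyl C bonded to two carbons → ketone.
  CO: –C(=O)– with carbon on both sides → ketone.
  CH(COOH): pendant –COOH: carbonyl C bonded to C and –OH → carboxylic acid.
  CH(CH2I): pendant –CH2X: halogen on sp³ carbon → alkyl halide.
  CONH2: –C(=O)NH2: carbonyl C bonded to C and to N → amide (the N is not a separate amine).
Ketone appears at: CO, CH(COCH3), CO, CH(COCH3), CH(COCH3), CO → 6.

6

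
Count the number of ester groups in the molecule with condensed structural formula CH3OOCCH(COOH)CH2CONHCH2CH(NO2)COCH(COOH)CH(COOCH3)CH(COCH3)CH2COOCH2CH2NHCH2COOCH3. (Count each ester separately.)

Taking each segment in turn:
  CH3OOC: CH3O–C(=O)–: carbonyl C bonded to C and to –OCH3 → ester (not ketone + ether).
  CH(COOH): pendant –COOH: carbonyl C bonded to C and –OH → carboxylic acid.
  CH2CONHCH2: –C(=O)–N– linkage → amide (the N is not an amine).
  CH(NO2): –NO2 on an sp³ carbon → nitro (the N=O is not a carbonyl).
  CO: –C(=O)– with carbon on both sides → ketone.
  CH(COOH): pendant –COOH: carbonyl C bonded to C and –OH → carboxylic acid.
  CH(COOCH3): pendant –COOCH3: carbonyl C bonded to C and –OCH3 → ester.
  CH(COCH3): pendant –COCH3: carbonyl C bonded to two carbons → ketone.
  CH2COOCH2: –C(=O)–O–C with C on the carbonyl side → ester.
  CH2NHCH2: C–N–C with sp³ carbons and no adjacent C=O → amine (secondary).
  COOCH3: –C(=O)OCH3: carbonyl C bonded to C and to –OCH3 → ester (not ketone + ether).
Ester appears at: CH3OOC, CH(COOCH3), CH2COOCH2, COOCH3 → 4.

4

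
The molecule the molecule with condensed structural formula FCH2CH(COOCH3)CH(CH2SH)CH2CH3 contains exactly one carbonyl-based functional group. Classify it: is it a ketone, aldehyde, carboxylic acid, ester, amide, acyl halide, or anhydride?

ester

The carbonyl is in the CH(COOCH3) segment: pendant –COOCH3: carbonyl C bonded to C and –OCH3 → ester.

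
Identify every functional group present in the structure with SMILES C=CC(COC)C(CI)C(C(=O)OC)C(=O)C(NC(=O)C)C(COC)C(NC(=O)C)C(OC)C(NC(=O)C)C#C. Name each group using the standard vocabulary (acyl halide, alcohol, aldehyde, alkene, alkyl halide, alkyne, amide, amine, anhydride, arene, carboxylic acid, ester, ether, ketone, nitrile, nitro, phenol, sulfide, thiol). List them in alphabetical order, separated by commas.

alkene, alkyl halide, alkyne, amide, ester, ether, ketone

C=C double bond → alkene.
pendant –CH2OCH3: C–O–C linkage → ether.
pendant –CH2X: halogen on sp³ carbon → alkyl halide.
pendant –COOCH3: carbonyl C bonded to C and –OCH3 → ester.
–C(=O)– with carbon on both sides → ketone.
pendant –NHC(=O)CH3: N bonded to a carbonyl → amide (not amine).
pendant –CH2OCH3: C–O–C linkage → ether.
pendant –NHC(=O)CH3: N bonded to a carbonyl → amide (not amine).
pendant –OCH3: C–O–C with sp³ C, no adjacent C=O → ether.
pendant –NHC(=O)CH3: N bonded to a carbonyl → amide (not amine).
C≡C triple bond → alkyne.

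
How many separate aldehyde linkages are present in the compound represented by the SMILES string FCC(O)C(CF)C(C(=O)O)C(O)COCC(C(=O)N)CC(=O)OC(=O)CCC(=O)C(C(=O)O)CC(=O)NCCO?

0

Reading the structure from left to right:
  FCH2: halogen on an sp³ carbon → alkyl halide.
  CH(OH): –OH on an sp³ carbon → alcohol (secondary).
  CH(CH2F): pendant –CH2X: halogen on sp³ carbon → alkyl halide.
  CH(COOH): pendant –COOH: carbonyl C bonded to C and –OH → carboxylic acid.
  CH(OH): –OH on an sp³ carbon → alcohol (secondary).
  CH2OCH2: C–O–C with sp³ carbons on both sides and no adjacent C=O → ether.
  CH(CONH2): pendant –CONH2: carbonyl C bonded to C and N → amide.
  CH2CO-O-COCH2: two acyl groups sharing one oxygen, –C(=O)–O–C(=O)– → anhydride.
  CO: –C(=O)– with carbon on both sides → ketone.
  CH(COOH): pendant –COOH: carbonyl C bonded to C and –OH → carboxylic acid.
  CH2CONHCH2: –C(=O)–N– linkage → amide (the N is not an amine).
  CH2OH: –OH on an sp³ carbon → alcohol.
No segment is a aldehyde: CH(COOH) is carboxylic acid, not aldehyde; CO is ketone, not aldehyde; CH(COOH) is carboxylic acid, not aldehyde. → 0.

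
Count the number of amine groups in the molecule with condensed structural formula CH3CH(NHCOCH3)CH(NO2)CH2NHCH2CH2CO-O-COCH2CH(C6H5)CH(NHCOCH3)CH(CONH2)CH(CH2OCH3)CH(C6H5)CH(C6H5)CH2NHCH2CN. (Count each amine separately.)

pendant –NHC(=O)CH3: N bonded to a carbonyl → amide (not amine).
–NO2 on an sp³ carbon → nitro (the N=O is not a carbonyl).
C–N–C with sp³ carbons and no adjacent C=O → amine (secondary).
two acyl groups sharing one oxygen, –C(=O)–O–C(=O)– → anhydride.
pendant –C6H5: benzene ring → arene.
pendant –NHC(=O)CH3: N bonded to a carbonyl → amide (not amine).
pendant –CONH2: carbonyl C bonded to C and N → amide.
pendant –CH2OCH3: C–O–C linkage → ether.
pendant –C6H5: benzene ring → arene.
pendant –C6H5: benzene ring → arene.
C–N–C with sp³ carbons and no adjacent C=O → amine (secondary).
–C≡N: carbon triple-bonded to nitrogen → nitrile.
Amine appears at: CH2NHCH2, CH2NHCH2 → 2.

2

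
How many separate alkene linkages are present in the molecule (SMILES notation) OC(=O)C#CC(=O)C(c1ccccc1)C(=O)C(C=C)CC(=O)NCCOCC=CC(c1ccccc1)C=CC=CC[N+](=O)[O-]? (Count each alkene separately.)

–COOH: carbonyl C bonded to –OH and C → carboxylic acid (the –OH is not a separate alcohol).
C≡C triple bond → alkyne.
–C(=O)– with carbon on both sides → ketone.
pendant –C6H5: benzene ring → arene.
–C(=O)– with carbon on both sides → ketone.
pendant –CH=CH2: C=C double bond → alkene.
–C(=O)–N– linkage → amide (the N is not an amine).
C–O–C with sp³ carbons on both sides and no adjacent C=O → ether.
C=C double bond → alkene.
pendant –C6H5: benzene ring → arene.
C=C double bond → alkene.
C=C double bond → alkene.
–NO2 on carbon → nitro group.
Alkene appears at: CH(CH=CH2), CH=CH, CH=CH, CH=CH → 4.

4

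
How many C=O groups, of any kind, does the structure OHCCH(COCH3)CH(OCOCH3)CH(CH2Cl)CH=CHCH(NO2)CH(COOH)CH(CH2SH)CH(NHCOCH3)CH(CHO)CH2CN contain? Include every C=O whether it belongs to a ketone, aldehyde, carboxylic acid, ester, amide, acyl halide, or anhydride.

OHC: aldehyde, 1 C=O (running total 1).
CH(COCH3): ketone, 1 C=O (running total 2).
CH(OCOCH3): ester, 1 C=O (running total 3).
CH(COOH): carboxylic acid, 1 C=O (running total 4).
CH(NHCOCH3): amide, 1 C=O (running total 5).
CH(CHO): aldehyde, 1 C=O (running total 6).

6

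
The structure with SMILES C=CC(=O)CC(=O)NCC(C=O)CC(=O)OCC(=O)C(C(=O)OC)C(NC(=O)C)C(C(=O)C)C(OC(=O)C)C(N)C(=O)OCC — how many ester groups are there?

4

Working along the chain:
  CH2=CH: C=C double bond → alkene.
  CO: –C(=O)– with carbon on both sides → ketone.
  CH2CONHCH2: –C(=O)–N– linkage → amide (the N is not an amine).
  CH(CHO): pendant –CHO: carbonyl C bonded to C and H → aldehyde.
  CH2COOCH2: –C(=O)–O–C with C on the carbonyl side → ester.
  CO: –C(=O)– with carbon on both sides → ketone.
  CH(COOCH3): pendant –COOCH3: carbonyl C bonded to C and –OCH3 → ester.
  CH(NHCOCH3): pendant –NHC(=O)CH3: N bonded to a carbonyl → amide (not amine).
  CH(COCH3): pendant –COCH3: carbonyl C bonded to two carbons → ketone.
  CH(OCOCH3): pendant –OC(=O)CH3: an acyloxy group → ester.
  CH(NH2): –NH2 on an sp³ carbon with no adjacent C=O → amine.
  COOCH2CH3: –C(=O)OCH2CH3: carbonyl C bonded to C and to –OEt → ester.
Ester appears at: CH2COOCH2, CH(COOCH3), CH(OCOCH3), COOCH2CH3 → 4.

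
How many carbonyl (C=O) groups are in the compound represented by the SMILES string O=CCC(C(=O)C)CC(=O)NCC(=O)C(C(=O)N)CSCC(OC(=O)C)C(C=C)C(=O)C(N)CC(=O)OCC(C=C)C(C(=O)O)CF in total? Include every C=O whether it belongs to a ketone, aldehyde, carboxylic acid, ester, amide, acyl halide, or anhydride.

OHC: aldehyde, 1 C=O (running total 1).
CH(COCH3): ketone, 1 C=O (running total 2).
CH2CONHCH2: amide, 1 C=O (running total 3).
CO: ketone, 1 C=O (running total 4).
CH(CONH2): amide, 1 C=O (running total 5).
CH(OCOCH3): ester, 1 C=O (running total 6).
CO: ketone, 1 C=O (running total 7).
CH2COOCH2: ester, 1 C=O (running total 8).
CH(COOH): carboxylic acid, 1 C=O (running total 9).

9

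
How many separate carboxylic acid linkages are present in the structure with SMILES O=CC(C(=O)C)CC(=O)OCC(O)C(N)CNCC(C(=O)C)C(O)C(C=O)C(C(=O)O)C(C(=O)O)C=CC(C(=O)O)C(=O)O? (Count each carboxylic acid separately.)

terminal –CHO: carbonyl C bonded to H and C → aldehyde.
pendant –COCH3: carbonyl C bonded to two carbons → ketone.
–C(=O)–O–C with C on the carbonyl side → ester.
–OH on an sp³ carbon → alcohol (secondary).
–NH2 on an sp³ carbon with no adjacent C=O → amine.
C–N–C with sp³ carbons and no adjacent C=O → amine (secondary).
pendant –COCH3: carbonyl C bonded to two carbons → ketone.
–OH on an sp³ carbon → alcohol (secondary).
pendant –CHO: carbonyl C bonded to C and H → aldehyde.
pendant –COOH: carbonyl C bonded to C and –OH → carboxylic acid.
pendant –COOH: carbonyl C bonded to C and –OH → carboxylic acid.
C=C double bond → alkene.
pendant –COOH: carbonyl C bonded to C and –OH → carboxylic acid.
–COOH: carbonyl C bonded to –OH and C → carboxylic acid (the –OH is not a separate alcohol).
Carboxylic acid appears at: CH(COOH), CH(COOH), CH(COOH), COOH → 4.

4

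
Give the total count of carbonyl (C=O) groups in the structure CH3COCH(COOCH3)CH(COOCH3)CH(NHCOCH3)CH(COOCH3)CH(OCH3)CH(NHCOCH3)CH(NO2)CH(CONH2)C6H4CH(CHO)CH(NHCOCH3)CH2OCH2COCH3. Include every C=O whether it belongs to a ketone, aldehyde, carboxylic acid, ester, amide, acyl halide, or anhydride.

CO: ketone, 1 C=O (running total 1).
CH(COOCH3): ester, 1 C=O (running total 2).
CH(COOCH3): ester, 1 C=O (running total 3).
CH(NHCOCH3): amide, 1 C=O (running total 4).
CH(COOCH3): ester, 1 C=O (running total 5).
CH(NHCOCH3): amide, 1 C=O (running total 6).
CH(CONH2): amide, 1 C=O (running total 7).
CH(CHO): aldehyde, 1 C=O (running total 8).
CH(NHCOCH3): amide, 1 C=O (running total 9).
CO: ketone, 1 C=O (running total 10).

10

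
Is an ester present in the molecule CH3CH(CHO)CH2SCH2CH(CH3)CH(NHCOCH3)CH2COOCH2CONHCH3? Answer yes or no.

Taking each segment in turn:
  CH(CHO): pendant –CHO: carbonyl C bonded to C and H → aldehyde.
  CH2SCH2: C–S–C linkage → sulfide (thioether).
  CH(NHCOCH3): pendant –NHC(=O)CH3: N bonded to a carbonyl → amide (not amine).
  CH2COOCH2: –C(=O)–O–C with C on the carbonyl side → ester.
  CONHCH3: –C(=O)NHCH3: carbonyl C bonded to C and to N → amide (the N is not an amine).
The CH2COOCH2 segment supplies the ester: –C(=O)–O–C with C on the carbonyl side → ester.

yes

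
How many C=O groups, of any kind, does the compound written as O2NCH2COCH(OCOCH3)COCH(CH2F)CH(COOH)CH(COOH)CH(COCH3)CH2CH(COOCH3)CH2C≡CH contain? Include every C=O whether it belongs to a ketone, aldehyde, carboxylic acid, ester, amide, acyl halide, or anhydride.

7

CO: ketone, 1 C=O (running total 1).
CH(OCOCH3): ester, 1 C=O (running total 2).
CO: ketone, 1 C=O (running total 3).
CH(COOH): carboxylic acid, 1 C=O (running total 4).
CH(COOH): carboxylic acid, 1 C=O (running total 5).
CH(COCH3): ketone, 1 C=O (running total 6).
CH(COOCH3): ester, 1 C=O (running total 7).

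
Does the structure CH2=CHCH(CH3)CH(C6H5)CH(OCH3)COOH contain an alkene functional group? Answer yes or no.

Working along the chain:
  CH2=CH: C=C double bond → alkene.
  CH(C6H5): pendant –C6H5: benzene ring → arene.
  CH(OCH3): pendant –OCH3: C–O–C with sp³ C, no adjacent C=O → ether.
  COOH: –COOH: carbonyl C bonded to –OH and C → carboxylic acid (the –OH is not a separate alcohol).
The CH2=CH segment supplies the alkene: C=C double bond → alkene.

yes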